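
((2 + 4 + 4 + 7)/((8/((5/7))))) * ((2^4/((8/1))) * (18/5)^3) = 24786/175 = 141.63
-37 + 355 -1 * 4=314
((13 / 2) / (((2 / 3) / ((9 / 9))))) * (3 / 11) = 117 / 44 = 2.66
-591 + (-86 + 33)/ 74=-43787/ 74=-591.72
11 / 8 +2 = 27 / 8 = 3.38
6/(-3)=-2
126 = 126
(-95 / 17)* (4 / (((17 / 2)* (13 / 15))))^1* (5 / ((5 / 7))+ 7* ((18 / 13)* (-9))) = 11890200 / 48841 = 243.45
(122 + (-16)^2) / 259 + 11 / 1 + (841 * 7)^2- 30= 1282299804 / 37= 34656751.46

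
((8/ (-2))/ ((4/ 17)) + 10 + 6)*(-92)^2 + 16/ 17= -143872/ 17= -8463.06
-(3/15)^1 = -0.20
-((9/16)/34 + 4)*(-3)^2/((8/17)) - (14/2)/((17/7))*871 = -11260129/4352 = -2587.35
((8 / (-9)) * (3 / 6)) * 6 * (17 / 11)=-136 / 33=-4.12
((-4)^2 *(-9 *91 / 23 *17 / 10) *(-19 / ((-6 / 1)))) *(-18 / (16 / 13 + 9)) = 620568 / 115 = 5396.24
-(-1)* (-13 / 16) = -13 / 16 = -0.81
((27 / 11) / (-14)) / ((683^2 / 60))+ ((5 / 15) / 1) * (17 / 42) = 87218863 / 646553754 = 0.13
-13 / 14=-0.93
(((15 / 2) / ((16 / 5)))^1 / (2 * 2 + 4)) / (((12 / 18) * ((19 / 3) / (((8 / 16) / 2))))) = 675 / 38912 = 0.02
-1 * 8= -8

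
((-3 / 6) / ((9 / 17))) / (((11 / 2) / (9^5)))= -111537 / 11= -10139.73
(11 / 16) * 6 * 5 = 165 / 8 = 20.62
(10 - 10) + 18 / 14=9 / 7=1.29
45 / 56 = 0.80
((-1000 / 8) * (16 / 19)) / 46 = -1000 / 437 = -2.29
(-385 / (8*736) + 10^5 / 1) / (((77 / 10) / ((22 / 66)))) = 4329.00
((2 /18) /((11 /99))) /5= 1 /5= 0.20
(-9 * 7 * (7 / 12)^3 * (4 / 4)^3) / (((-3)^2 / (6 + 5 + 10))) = -16807 / 576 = -29.18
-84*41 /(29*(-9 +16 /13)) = 44772 /2929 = 15.29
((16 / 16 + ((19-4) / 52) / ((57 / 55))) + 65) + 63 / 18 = 68941 / 988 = 69.78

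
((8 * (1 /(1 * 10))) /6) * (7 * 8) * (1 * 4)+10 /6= 473 /15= 31.53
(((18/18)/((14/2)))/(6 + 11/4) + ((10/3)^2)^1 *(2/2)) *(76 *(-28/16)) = -466184/315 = -1479.95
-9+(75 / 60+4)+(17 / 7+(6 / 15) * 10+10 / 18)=815 / 252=3.23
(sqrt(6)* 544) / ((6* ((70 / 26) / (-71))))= -251056* sqrt(6) / 105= -5856.75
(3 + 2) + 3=8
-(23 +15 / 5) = -26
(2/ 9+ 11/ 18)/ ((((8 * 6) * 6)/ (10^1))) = 25/ 864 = 0.03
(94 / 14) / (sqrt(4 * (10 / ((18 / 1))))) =4.50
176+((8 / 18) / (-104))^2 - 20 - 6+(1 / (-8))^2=150.02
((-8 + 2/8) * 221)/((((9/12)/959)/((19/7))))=-17833153/3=-5944384.33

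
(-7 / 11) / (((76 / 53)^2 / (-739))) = 14530957 / 63536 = 228.70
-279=-279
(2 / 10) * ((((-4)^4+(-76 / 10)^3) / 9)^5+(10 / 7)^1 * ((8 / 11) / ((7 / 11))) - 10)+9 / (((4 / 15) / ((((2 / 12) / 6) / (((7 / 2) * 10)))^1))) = -20194426783761326529841 / 29069824218750000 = -694686.92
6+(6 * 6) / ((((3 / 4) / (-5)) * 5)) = -42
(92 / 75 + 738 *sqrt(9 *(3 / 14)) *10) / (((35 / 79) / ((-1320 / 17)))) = -230875920 *sqrt(42) / 833 - 639584 / 2975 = -1796429.84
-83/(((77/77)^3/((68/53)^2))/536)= -205712512/2809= -73233.36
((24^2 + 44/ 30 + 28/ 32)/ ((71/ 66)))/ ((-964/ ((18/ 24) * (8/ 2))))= -2290233/ 1368880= -1.67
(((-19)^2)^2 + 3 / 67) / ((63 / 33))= 68263.40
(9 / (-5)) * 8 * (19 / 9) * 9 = -1368 / 5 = -273.60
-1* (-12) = 12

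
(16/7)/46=8/161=0.05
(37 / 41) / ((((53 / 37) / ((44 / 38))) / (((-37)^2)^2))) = 56445980998 / 41287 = 1367161.12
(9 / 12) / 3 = 1 / 4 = 0.25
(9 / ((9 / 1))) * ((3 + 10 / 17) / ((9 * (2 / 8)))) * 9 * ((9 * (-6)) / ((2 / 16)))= -105408 / 17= -6200.47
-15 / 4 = -3.75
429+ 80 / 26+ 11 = 5760 / 13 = 443.08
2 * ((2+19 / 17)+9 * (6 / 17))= 214 / 17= 12.59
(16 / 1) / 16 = 1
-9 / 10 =-0.90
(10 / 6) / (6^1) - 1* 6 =-103 / 18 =-5.72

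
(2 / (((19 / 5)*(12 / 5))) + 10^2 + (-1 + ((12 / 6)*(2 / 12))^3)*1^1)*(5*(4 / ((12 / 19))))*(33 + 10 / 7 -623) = -1048921100 / 567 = -1849949.03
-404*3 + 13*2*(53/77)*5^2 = -58874/77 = -764.60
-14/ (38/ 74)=-518/ 19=-27.26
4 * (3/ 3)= 4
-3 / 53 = -0.06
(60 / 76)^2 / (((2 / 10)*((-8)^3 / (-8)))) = 1125 / 23104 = 0.05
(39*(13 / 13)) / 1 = 39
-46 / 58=-23 / 29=-0.79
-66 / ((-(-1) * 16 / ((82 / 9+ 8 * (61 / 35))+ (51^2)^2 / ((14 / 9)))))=-30139130219 / 1680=-17939958.46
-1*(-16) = 16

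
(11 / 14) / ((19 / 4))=22 / 133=0.17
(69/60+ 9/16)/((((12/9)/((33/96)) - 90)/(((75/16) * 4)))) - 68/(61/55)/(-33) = 49431775/33285504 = 1.49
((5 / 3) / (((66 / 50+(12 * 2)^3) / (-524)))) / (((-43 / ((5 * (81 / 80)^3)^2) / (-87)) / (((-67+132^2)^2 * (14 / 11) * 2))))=-754232980644174501253539 / 285709712752640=-2639857684.14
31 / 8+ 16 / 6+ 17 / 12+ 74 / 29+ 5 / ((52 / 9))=102925 / 9048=11.38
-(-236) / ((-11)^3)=-236 / 1331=-0.18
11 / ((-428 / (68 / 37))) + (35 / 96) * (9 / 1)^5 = 2727368911 / 126688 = 21528.23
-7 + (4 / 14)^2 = -339 / 49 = -6.92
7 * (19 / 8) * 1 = 133 / 8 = 16.62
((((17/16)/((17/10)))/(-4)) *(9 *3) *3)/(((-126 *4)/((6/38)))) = 135/34048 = 0.00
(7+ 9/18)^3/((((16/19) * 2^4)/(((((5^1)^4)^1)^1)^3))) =15655517578125/2048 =7644295692.44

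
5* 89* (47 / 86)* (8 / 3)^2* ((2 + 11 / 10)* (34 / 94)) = 750448 / 387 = 1939.14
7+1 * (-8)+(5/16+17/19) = 63/304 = 0.21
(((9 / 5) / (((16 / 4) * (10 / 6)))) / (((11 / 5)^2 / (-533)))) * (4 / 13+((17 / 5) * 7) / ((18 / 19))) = -3659619 / 4840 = -756.12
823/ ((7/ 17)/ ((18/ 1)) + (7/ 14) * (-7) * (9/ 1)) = -125919/ 4816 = -26.15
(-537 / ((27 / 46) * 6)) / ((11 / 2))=-8234 / 297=-27.72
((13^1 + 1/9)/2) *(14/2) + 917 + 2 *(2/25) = 963.05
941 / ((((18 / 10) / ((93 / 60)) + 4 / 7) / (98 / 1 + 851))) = 193782953 / 376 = 515380.19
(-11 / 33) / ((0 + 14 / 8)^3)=-64 / 1029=-0.06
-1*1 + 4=3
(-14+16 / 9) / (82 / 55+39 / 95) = -114950 / 17883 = -6.43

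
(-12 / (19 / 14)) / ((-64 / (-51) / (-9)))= 9639 / 152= 63.41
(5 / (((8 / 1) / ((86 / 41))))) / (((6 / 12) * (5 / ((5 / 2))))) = 215 / 164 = 1.31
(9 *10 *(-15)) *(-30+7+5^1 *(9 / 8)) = 93825 / 4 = 23456.25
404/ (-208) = -101/ 52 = -1.94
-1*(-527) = 527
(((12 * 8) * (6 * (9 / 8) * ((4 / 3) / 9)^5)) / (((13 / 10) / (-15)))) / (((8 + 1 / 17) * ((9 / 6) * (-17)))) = 819200 / 315498807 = 0.00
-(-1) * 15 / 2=15 / 2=7.50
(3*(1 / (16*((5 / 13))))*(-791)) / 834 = -10283 / 22240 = -0.46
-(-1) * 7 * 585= 4095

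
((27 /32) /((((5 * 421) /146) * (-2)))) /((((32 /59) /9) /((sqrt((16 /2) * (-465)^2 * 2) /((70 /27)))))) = -2628015111 /7544320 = -348.34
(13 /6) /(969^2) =13 /5633766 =0.00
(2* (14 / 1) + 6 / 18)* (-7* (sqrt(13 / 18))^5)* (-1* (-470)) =-23630425* sqrt(26) / 2916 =-41320.99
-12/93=-4/31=-0.13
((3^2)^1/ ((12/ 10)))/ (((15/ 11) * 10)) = 11/ 20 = 0.55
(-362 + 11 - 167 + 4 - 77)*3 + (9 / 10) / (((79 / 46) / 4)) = -699507 / 395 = -1770.90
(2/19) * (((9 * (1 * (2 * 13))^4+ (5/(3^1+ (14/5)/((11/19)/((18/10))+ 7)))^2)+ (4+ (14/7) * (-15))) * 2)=1843907811015208/2129606811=865844.25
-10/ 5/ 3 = -2/ 3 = -0.67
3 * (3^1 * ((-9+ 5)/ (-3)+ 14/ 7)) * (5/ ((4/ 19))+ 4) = 1665/ 2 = 832.50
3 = 3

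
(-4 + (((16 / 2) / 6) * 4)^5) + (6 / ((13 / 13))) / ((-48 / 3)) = 8380103 / 1944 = 4310.75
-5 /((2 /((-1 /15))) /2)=1 /3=0.33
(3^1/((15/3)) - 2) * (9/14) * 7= -63/10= -6.30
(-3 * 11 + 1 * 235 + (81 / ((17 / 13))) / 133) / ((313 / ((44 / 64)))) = 5035525 / 11323088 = 0.44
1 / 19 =0.05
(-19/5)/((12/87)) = -551/20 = -27.55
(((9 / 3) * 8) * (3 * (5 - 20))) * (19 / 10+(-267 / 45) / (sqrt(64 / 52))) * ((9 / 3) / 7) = -6156 / 7+4806 * sqrt(13) / 7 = 1596.04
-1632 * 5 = -8160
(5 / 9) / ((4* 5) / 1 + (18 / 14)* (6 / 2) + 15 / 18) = 70 / 3111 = 0.02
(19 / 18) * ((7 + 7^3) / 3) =3325 / 27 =123.15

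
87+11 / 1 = 98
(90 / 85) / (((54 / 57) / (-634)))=-12046 / 17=-708.59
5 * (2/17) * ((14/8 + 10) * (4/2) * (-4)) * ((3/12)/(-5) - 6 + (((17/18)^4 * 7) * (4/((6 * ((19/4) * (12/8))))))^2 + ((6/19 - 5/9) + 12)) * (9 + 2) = -77854514114713523/21398395868937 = -3638.33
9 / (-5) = -9 / 5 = -1.80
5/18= 0.28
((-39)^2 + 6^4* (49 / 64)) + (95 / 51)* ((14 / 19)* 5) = 514103 / 204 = 2520.11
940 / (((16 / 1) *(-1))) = -58.75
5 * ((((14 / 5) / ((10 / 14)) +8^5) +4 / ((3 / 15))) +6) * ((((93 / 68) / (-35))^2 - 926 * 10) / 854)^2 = 563969967956332621170393387 / 29250519425607200000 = 19280682.16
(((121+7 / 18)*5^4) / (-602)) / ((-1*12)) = 1365625 / 130032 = 10.50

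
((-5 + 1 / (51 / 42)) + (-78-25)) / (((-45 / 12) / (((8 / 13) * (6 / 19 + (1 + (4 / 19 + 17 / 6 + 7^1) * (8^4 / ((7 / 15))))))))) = 45574196160 / 29393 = 1550511.90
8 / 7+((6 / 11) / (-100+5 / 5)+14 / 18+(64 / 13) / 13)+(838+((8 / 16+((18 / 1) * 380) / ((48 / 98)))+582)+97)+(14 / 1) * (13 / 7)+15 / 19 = 759368102225 / 48954906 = 15511.58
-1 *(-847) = 847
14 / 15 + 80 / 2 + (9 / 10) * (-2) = 587 / 15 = 39.13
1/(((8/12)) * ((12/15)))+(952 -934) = 159/8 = 19.88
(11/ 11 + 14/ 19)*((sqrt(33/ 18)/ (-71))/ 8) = -11*sqrt(66)/ 21584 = -0.00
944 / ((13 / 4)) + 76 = 4764 / 13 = 366.46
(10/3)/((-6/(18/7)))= -10/7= -1.43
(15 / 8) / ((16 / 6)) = 45 / 64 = 0.70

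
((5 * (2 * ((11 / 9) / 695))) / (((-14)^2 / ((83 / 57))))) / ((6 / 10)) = 4565 / 20964258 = 0.00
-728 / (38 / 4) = -1456 / 19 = -76.63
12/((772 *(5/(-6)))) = -18/965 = -0.02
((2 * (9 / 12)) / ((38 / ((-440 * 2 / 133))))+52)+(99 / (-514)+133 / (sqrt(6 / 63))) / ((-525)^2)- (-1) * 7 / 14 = 52.24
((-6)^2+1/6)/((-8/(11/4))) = -2387/192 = -12.43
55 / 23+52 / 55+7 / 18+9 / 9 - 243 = -5425507 / 22770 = -238.27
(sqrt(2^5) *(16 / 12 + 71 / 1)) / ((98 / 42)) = 124 *sqrt(2) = 175.36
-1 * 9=-9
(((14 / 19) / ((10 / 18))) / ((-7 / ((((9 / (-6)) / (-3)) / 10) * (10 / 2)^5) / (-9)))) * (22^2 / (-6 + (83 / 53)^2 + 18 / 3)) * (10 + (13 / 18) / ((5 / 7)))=75786749775 / 130891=579006.58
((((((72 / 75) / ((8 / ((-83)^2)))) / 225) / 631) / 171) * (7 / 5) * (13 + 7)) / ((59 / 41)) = 0.00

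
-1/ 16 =-0.06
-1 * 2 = -2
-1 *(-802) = 802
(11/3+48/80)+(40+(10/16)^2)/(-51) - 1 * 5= -24893/16320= -1.53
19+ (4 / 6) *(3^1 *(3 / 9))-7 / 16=923 / 48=19.23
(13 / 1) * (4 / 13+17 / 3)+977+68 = 1122.67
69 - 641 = -572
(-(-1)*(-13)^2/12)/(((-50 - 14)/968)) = -20449/96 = -213.01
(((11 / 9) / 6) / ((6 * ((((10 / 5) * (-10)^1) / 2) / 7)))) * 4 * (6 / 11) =-7 / 135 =-0.05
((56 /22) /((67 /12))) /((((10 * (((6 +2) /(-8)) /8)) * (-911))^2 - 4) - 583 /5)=26880 /76449361549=0.00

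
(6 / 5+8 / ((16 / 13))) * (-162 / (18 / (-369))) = 255717 / 10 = 25571.70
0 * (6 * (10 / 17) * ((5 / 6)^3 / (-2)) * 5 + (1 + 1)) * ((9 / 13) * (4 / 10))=0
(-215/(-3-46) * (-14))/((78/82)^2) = -722830/10647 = -67.89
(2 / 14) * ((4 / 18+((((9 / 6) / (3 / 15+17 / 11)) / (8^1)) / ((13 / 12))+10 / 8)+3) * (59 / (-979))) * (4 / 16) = -4039199 / 410522112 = -0.01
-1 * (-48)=48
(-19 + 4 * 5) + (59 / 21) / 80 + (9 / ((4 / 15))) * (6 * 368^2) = 46071246539 / 1680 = 27423361.04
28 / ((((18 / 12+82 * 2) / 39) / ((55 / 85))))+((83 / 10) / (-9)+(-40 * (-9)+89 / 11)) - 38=1857493639 / 5570730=333.44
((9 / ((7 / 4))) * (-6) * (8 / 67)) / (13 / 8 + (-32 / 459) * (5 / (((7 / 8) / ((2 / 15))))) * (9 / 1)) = -2115072 / 658409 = -3.21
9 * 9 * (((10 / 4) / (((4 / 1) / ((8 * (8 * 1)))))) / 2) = 1620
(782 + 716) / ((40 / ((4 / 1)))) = 749 / 5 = 149.80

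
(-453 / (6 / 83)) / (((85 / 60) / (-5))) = 375990 / 17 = 22117.06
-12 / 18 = -2 / 3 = -0.67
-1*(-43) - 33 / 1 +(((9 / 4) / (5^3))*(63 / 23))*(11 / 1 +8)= 125773 / 11500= 10.94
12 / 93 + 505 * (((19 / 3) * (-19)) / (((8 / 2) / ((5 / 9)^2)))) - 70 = -143391727 / 30132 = -4758.79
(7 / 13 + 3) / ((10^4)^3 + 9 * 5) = 46 / 13000000000585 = 0.00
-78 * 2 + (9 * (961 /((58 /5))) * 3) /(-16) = -274503 /928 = -295.80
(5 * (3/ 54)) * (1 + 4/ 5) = 0.50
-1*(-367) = 367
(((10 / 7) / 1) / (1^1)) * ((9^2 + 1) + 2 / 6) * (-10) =-24700 / 21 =-1176.19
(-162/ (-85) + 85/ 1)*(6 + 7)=96031/ 85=1129.78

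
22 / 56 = 11 / 28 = 0.39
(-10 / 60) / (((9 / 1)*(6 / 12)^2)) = -0.07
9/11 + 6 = 75/11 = 6.82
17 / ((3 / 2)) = 34 / 3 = 11.33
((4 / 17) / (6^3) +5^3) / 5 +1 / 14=402776 / 16065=25.07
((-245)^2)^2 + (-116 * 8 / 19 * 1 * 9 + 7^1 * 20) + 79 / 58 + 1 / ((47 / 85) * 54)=2519286285516385 / 699219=3603000326.82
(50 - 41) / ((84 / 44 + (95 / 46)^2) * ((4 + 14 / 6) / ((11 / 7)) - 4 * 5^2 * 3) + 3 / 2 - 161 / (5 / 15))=-6912972 / 1773469339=-0.00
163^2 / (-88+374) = 26569 / 286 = 92.90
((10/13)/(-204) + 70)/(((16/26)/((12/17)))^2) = 3619785/39304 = 92.10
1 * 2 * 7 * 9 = 126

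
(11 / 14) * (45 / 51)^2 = 2475 / 4046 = 0.61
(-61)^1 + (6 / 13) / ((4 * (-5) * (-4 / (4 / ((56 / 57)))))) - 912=-7083269 / 7280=-972.98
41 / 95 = 0.43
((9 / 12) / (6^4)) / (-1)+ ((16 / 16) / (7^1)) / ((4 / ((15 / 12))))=0.04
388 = 388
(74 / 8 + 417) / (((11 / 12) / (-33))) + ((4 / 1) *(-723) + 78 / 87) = -528847 / 29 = -18236.10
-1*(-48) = 48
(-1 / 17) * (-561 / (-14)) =-33 / 14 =-2.36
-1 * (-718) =718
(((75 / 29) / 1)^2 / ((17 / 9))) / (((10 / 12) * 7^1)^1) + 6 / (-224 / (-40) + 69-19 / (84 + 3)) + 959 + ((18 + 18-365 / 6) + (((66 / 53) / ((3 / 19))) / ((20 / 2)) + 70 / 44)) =937.23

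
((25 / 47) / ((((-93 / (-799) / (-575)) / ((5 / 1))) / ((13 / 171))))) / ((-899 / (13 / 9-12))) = -79421875 / 6772167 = -11.73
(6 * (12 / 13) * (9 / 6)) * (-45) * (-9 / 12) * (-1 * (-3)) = 10935 / 13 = 841.15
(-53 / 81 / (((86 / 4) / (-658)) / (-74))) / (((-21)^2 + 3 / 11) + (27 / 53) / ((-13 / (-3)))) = -39117886808 / 11651669451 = -3.36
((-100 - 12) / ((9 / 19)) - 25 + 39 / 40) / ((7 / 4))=-93769 / 630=-148.84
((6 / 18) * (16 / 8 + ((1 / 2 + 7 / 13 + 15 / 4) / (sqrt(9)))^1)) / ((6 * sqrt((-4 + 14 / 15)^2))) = 935 / 14352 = 0.07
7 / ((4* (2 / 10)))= 35 / 4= 8.75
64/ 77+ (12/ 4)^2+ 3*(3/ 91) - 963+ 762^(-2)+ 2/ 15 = -395621595137/ 415160460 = -952.94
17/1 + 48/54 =17.89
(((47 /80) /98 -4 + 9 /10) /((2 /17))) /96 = -412369 /1505280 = -0.27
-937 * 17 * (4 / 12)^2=-15929 / 9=-1769.89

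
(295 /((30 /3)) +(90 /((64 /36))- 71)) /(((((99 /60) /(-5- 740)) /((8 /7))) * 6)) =-543850 /693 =-784.78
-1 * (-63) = 63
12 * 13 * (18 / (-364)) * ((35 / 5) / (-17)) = 54 / 17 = 3.18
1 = 1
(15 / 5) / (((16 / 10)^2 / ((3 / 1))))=3.52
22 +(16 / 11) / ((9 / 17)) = 2450 / 99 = 24.75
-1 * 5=-5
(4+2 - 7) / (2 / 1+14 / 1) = -1 / 16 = -0.06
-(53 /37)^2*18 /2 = -25281 /1369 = -18.47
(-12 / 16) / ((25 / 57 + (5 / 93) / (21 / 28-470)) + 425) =-3316659 / 1881379160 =-0.00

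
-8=-8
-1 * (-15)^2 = -225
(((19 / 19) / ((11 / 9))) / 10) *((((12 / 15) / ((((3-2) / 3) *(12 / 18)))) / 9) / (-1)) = -9 / 275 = -0.03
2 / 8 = 1 / 4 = 0.25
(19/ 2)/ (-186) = -19/ 372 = -0.05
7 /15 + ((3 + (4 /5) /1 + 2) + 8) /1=214 /15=14.27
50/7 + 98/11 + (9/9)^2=1313/77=17.05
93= 93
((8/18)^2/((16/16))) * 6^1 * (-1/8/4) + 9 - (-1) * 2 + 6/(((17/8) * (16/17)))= 377/27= 13.96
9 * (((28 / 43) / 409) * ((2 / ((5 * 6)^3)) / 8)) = 7 / 52761000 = 0.00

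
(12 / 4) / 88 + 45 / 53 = 0.88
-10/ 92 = -5/ 46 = -0.11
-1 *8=-8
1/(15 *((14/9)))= 3/70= 0.04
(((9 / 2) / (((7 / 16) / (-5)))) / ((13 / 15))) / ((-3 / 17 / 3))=91800 / 91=1008.79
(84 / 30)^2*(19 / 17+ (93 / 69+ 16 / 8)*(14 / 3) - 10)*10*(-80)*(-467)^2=-10815623222656 / 1173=-9220480155.72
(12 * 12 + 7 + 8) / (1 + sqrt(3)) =-159 / 2 + 159 * sqrt(3) / 2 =58.20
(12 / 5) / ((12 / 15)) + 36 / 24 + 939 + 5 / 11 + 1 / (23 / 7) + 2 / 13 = 6212347 / 6578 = 944.41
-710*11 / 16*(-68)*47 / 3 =3120095 / 6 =520015.83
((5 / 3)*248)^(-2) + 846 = 1300809609 / 1537600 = 846.00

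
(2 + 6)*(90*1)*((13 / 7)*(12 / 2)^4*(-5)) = -60652800 / 7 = -8664685.71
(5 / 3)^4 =625 / 81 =7.72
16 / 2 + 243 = 251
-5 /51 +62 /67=2827 /3417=0.83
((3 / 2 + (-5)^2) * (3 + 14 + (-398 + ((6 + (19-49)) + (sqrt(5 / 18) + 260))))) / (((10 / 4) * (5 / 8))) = -12296 / 5 + 212 * sqrt(10) / 75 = -2450.26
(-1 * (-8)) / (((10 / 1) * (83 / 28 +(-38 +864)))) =112 / 116055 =0.00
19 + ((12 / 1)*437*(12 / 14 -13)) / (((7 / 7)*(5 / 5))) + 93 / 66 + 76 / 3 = -29397707 / 462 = -63631.40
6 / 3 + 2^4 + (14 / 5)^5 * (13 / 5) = 7272962 / 15625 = 465.47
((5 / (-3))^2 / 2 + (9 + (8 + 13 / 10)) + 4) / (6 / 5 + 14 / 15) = 533 / 48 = 11.10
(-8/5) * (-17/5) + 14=486/25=19.44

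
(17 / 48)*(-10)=-85 / 24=-3.54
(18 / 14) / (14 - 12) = 9 / 14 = 0.64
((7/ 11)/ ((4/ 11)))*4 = 7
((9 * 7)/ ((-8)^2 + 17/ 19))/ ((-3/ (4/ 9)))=-532/ 3699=-0.14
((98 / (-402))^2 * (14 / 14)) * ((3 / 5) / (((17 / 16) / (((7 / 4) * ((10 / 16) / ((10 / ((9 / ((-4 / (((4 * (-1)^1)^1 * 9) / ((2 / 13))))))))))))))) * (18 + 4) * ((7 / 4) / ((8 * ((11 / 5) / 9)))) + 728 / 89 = 40188284591 / 869357696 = 46.23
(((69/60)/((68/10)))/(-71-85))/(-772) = 23/16378752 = 0.00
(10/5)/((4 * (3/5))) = 5/6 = 0.83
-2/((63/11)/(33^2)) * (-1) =2662/7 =380.29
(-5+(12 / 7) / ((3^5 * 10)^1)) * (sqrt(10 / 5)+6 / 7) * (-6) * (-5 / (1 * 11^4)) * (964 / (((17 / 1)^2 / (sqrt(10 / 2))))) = -27325544 * sqrt(10) / 799706061 - 54651088 * sqrt(5) / 1865980809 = -0.17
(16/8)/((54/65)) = 65/27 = 2.41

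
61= 61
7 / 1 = 7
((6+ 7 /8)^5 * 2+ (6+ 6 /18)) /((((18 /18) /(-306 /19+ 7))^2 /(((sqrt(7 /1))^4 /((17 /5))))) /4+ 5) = 11073439184246705 /1802136416256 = 6144.62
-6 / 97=-0.06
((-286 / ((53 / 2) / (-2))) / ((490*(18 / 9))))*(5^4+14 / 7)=13.81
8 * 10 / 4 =20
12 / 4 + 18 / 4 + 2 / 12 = 23 / 3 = 7.67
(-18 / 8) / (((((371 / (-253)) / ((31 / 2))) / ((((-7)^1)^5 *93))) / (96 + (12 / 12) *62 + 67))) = -3546356172975 / 424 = -8364047577.77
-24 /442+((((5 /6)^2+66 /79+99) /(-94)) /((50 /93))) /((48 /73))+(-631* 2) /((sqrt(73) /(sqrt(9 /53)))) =-3786* sqrt(3869) /3869-145555092161 /47265004800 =-63.95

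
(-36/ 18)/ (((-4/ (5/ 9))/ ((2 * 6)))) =10/ 3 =3.33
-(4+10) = -14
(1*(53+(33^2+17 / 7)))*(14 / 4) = 8011 / 2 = 4005.50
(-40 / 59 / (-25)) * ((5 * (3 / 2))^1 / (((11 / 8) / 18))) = 1728 / 649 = 2.66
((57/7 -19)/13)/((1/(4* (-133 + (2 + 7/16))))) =39691/91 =436.16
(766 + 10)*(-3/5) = -2328/5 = -465.60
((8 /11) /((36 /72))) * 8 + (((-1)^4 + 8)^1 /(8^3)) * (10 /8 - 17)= 11.36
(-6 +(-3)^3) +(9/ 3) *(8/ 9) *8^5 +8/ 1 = 262069/ 3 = 87356.33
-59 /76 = -0.78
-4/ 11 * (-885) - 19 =3331/ 11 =302.82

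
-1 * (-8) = 8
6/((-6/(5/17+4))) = -4.29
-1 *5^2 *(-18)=450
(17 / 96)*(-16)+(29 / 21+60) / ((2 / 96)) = 123625 / 42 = 2943.45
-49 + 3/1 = -46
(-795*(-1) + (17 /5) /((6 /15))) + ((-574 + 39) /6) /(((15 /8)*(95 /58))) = 774.47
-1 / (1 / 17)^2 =-289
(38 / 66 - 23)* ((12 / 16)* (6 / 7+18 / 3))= -8880 / 77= -115.32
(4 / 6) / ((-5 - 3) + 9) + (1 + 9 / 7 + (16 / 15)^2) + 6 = 15892 / 1575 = 10.09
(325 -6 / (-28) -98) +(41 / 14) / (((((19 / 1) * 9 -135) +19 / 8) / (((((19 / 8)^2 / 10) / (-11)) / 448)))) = 385001759279 / 1694443520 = 227.21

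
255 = 255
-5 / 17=-0.29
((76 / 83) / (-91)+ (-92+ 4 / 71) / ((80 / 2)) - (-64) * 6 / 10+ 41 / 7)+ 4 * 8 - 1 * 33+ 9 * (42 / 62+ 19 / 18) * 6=1597452079 / 11874395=134.53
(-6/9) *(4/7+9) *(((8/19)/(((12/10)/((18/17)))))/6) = -2680/6783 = -0.40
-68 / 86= -34 / 43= -0.79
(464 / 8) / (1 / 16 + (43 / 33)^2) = 1010592 / 30673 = 32.95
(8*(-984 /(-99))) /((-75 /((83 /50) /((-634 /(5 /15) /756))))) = 1524544 /2179375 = 0.70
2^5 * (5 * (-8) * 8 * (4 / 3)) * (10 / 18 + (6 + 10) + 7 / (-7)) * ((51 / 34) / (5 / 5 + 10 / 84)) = -40140800 / 141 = -284686.52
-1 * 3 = -3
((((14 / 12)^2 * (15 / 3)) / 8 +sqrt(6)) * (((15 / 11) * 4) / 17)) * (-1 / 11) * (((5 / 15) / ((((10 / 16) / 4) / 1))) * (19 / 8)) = -304 * sqrt(6) / 2057- 4655 / 37026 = -0.49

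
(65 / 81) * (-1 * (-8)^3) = 33280 / 81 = 410.86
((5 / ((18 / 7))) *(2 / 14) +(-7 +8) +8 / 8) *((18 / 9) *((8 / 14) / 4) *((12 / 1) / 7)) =1.12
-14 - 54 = -68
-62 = -62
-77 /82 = -0.94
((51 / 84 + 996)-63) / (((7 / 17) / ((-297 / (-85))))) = 7763877 / 980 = 7922.32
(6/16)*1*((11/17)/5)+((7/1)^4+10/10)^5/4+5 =13592956801568648873/680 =19989642355248013.05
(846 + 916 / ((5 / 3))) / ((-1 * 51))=-2326 / 85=-27.36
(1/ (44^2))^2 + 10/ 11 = 3407361/ 3748096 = 0.91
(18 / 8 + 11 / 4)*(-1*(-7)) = 35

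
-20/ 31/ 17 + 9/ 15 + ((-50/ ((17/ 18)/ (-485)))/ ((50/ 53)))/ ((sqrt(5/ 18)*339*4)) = 1481/ 2635 + 46269*sqrt(10)/ 3842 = 38.65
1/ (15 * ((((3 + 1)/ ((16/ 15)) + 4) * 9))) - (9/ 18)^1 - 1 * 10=-87877/ 8370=-10.50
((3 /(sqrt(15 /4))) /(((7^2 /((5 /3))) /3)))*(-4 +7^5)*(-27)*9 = -8166258*sqrt(15) /49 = -645464.92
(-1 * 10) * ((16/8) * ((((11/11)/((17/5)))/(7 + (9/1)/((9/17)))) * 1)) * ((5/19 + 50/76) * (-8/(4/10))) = 4375/969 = 4.51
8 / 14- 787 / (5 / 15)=-16523 / 7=-2360.43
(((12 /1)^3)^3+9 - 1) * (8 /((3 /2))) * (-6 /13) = -165112971520 /13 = -12700997809.23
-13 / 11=-1.18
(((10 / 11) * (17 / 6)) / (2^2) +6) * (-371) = -325367 / 132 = -2464.90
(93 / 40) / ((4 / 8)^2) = 93 / 10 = 9.30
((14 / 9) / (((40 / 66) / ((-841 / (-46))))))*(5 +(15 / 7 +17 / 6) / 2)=351.38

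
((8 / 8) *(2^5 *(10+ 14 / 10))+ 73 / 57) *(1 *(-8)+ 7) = -104333 / 285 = -366.08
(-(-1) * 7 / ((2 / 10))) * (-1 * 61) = -2135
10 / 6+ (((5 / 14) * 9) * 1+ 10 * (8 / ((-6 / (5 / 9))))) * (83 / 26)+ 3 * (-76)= -2355959 / 9828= -239.72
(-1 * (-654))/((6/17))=1853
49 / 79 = 0.62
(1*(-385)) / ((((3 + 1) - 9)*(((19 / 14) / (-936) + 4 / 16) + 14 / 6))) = 1009008 / 33833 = 29.82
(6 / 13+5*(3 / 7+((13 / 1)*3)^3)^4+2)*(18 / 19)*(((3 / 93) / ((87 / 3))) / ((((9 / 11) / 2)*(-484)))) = -1932383639308470855363872 / 5864641783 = -329497301081529.82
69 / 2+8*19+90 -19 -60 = 395 / 2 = 197.50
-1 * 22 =-22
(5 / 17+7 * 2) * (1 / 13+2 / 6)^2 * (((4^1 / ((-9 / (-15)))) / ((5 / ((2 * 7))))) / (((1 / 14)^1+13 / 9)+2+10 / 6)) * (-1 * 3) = -48771072 / 1876069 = -26.00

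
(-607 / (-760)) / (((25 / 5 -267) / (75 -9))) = -20031 / 99560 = -0.20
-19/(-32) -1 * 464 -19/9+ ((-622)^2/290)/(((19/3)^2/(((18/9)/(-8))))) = -7143192221/15075360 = -473.83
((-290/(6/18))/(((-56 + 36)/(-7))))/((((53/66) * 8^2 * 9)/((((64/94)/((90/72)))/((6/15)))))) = -2233/2491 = -0.90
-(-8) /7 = 8 /7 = 1.14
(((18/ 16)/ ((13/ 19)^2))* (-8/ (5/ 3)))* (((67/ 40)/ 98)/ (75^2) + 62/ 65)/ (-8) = 296114803293/ 215306000000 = 1.38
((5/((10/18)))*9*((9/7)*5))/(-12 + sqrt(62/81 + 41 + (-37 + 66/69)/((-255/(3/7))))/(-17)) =-500435846325/11521087064 + 557685*sqrt(39655284515)/80647609448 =-42.06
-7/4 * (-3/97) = 21/388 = 0.05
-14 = -14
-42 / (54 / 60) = -140 / 3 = -46.67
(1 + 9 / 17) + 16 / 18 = 370 / 153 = 2.42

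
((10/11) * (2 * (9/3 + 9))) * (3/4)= 180/11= 16.36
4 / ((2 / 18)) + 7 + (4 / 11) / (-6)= 1417 / 33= 42.94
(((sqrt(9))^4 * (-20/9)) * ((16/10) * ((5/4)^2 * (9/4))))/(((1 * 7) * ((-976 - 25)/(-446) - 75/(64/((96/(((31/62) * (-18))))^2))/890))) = -120570525/1745989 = -69.06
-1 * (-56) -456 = -400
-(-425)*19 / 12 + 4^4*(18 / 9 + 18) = 69515 / 12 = 5792.92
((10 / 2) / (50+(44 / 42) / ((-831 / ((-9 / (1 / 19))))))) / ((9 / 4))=9695 / 219078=0.04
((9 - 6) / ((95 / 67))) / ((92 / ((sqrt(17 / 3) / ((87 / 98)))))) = 3283 * sqrt(51) / 380190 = 0.06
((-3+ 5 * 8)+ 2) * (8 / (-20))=-78 / 5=-15.60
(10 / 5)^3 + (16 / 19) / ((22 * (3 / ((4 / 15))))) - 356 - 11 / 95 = -3273997 / 9405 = -348.11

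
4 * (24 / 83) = 96 / 83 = 1.16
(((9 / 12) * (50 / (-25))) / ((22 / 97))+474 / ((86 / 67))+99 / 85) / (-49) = -58511163 / 7880180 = -7.43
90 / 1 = 90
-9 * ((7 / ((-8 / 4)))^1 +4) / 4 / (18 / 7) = -7 / 16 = -0.44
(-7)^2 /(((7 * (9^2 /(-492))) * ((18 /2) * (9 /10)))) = -11480 /2187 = -5.25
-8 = -8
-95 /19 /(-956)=5 /956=0.01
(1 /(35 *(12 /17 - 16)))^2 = 289 /82810000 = 0.00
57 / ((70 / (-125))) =-1425 / 14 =-101.79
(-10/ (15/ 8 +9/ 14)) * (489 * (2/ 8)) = -22820/ 47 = -485.53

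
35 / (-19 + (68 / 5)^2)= 875 / 4149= 0.21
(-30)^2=900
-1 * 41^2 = -1681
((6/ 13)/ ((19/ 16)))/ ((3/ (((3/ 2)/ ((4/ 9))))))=108/ 247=0.44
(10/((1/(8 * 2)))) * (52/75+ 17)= 42464/15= 2830.93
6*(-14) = -84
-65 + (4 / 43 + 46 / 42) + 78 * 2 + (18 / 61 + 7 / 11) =56422441 / 605913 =93.12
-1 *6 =-6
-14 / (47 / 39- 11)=273 / 191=1.43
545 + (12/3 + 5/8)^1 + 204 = 6029/8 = 753.62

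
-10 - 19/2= -39/2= -19.50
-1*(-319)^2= -101761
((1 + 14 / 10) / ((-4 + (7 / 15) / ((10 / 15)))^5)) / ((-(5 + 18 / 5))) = 400000 / 560940633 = 0.00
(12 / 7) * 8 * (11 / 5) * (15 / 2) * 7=1584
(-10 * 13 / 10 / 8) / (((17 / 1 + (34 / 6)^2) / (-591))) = 5319 / 272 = 19.56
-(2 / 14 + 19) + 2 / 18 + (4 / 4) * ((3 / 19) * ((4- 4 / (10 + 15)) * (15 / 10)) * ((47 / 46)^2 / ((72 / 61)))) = -577089889 / 31660650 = -18.23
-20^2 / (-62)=200 / 31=6.45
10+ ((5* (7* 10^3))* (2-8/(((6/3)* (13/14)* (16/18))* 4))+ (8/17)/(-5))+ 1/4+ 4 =27610.31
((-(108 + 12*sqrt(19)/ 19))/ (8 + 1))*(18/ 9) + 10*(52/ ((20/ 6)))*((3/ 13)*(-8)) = -312 - 8*sqrt(19)/ 57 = -312.61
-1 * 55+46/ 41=-53.88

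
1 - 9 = -8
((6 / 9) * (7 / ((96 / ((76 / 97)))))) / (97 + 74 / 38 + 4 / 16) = 361 / 940221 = 0.00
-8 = -8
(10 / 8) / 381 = 5 / 1524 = 0.00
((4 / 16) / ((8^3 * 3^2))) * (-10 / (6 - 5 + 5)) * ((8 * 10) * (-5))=125 / 3456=0.04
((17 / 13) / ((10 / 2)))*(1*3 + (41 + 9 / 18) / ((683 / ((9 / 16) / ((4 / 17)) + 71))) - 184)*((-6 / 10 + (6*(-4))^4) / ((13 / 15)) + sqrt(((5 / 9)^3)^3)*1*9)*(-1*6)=3644113625*sqrt(5) / 46028736 + 3917248308078633 / 36936640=106053361.84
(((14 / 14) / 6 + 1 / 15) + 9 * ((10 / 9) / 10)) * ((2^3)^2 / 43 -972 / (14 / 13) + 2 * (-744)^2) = 6159712751 / 4515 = 1364277.46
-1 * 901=-901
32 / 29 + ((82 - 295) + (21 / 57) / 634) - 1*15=-79262477 / 349334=-226.90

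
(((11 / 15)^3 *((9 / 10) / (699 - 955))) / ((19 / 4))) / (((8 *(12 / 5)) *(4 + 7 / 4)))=-1331 / 503424000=-0.00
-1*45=-45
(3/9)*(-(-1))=1/3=0.33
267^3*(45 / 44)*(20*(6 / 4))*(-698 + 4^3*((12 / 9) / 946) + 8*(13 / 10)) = -2089044024362235 / 5203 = -401507596456.32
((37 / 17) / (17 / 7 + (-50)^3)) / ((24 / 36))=-259 / 9916474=-0.00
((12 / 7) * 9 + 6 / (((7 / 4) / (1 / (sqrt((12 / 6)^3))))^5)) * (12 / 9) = 32 * sqrt(2) / 16807 + 144 / 7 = 20.57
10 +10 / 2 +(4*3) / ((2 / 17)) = 117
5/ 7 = 0.71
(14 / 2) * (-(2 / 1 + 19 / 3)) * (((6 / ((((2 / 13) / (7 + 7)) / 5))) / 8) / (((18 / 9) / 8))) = -79625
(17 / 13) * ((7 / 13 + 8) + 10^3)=222887 / 169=1318.86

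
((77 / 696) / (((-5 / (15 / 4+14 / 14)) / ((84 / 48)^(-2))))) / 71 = -209 / 432390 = -0.00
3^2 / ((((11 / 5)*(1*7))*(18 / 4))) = 10 / 77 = 0.13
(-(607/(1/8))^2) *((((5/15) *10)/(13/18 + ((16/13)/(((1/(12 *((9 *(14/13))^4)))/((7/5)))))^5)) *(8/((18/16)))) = -0.00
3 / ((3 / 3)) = 3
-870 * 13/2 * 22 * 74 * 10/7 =-92063400/7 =-13151914.29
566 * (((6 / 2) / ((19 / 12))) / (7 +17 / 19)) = 3396 / 25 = 135.84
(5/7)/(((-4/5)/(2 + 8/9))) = -325/126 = -2.58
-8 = -8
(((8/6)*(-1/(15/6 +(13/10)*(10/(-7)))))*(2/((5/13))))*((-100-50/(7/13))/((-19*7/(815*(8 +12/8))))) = -847600/7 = -121085.71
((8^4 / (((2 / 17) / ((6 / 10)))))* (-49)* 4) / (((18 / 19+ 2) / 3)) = -20837376 / 5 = -4167475.20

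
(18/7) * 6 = 108/7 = 15.43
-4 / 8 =-1 / 2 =-0.50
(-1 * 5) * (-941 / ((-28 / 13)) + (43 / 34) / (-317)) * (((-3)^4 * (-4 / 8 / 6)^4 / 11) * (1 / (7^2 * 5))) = -65923035 / 20820681728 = -0.00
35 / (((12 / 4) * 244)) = 0.05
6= 6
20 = 20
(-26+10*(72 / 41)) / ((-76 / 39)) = 6747 / 1558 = 4.33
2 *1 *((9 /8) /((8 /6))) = 27 /16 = 1.69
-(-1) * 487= 487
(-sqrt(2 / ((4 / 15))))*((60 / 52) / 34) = -15*sqrt(30) / 884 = -0.09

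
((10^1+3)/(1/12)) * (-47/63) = -116.38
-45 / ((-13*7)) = 45 / 91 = 0.49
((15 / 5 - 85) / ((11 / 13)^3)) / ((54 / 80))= -7206160 / 35937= -200.52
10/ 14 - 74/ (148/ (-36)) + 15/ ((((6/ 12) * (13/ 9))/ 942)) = 1782083/ 91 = 19583.33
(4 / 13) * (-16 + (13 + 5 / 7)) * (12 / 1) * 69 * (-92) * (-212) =-1033555968 / 91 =-11357757.89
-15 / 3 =-5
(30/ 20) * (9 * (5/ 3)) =45/ 2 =22.50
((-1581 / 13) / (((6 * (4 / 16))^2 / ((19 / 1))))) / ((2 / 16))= -320416 / 39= -8215.79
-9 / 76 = -0.12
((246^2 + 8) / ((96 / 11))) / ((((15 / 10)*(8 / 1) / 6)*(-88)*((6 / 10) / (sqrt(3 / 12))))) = -75655 / 2304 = -32.84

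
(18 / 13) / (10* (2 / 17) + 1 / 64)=1.16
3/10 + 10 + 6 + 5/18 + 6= 1016/45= 22.58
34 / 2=17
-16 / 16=-1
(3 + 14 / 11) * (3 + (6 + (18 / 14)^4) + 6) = 2001072 / 26411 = 75.77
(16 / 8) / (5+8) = 2 / 13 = 0.15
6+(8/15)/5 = 458/75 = 6.11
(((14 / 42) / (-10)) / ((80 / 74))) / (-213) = 37 / 255600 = 0.00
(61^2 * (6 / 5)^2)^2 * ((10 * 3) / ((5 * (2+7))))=11962806624 / 625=19140490.60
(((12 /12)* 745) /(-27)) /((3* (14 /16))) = -5960 /567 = -10.51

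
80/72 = 10/9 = 1.11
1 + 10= 11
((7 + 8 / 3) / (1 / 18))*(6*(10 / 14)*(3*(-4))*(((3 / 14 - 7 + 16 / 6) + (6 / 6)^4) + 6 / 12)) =1148400 / 49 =23436.73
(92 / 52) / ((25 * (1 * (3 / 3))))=23 / 325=0.07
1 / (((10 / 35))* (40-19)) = 1 / 6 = 0.17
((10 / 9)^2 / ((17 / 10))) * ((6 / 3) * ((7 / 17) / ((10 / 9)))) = 1400 / 2601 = 0.54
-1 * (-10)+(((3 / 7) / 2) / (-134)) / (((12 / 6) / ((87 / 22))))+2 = 990267 / 82544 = 12.00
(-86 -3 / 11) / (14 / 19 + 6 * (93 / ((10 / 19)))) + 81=80.92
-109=-109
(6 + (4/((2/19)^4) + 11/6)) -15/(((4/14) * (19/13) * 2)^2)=564313663/17328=32566.58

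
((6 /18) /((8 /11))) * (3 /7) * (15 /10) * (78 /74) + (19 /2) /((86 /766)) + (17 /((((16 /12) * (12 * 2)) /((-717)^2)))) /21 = 4665121631 /356384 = 13090.15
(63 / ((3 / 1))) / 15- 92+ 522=2157 / 5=431.40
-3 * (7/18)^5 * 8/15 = -16807/1180980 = -0.01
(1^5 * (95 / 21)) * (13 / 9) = 1235 / 189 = 6.53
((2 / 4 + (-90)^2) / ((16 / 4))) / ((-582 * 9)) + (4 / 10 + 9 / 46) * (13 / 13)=1007309 / 4818960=0.21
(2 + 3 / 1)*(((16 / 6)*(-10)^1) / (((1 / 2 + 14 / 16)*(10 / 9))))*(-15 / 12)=1200 / 11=109.09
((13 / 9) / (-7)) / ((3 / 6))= -26 / 63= -0.41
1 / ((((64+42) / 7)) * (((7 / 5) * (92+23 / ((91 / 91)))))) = 1 / 2438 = 0.00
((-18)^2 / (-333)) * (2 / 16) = -9 / 74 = -0.12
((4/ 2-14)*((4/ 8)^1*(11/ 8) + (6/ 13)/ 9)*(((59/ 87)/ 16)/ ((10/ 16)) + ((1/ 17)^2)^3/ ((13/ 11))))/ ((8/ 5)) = -8534735021773/ 22713259328448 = -0.38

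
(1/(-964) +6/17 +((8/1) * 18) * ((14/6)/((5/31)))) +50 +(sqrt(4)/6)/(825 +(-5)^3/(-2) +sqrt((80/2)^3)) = 12145147841549/5692453740 - 64 * sqrt(10)/1736775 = 2133.55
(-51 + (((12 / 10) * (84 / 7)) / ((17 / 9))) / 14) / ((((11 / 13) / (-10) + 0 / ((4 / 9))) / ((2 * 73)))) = 113959716 / 1309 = 87058.61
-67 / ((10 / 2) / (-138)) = 9246 / 5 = 1849.20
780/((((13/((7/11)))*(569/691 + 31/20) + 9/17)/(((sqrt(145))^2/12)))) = 15500166500/80609891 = 192.29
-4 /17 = -0.24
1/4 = 0.25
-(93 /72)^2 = -961 /576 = -1.67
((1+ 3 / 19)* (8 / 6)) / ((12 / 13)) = 286 / 171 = 1.67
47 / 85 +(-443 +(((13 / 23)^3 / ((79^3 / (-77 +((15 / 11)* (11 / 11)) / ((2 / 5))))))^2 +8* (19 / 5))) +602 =281215900976343280784776381 / 1480450364356358806972660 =189.95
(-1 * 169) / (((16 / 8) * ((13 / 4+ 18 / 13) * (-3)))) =4394 / 723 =6.08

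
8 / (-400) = -1 / 50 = -0.02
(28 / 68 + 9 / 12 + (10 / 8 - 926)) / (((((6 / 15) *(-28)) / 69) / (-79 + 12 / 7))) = -418644735 / 952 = -439752.87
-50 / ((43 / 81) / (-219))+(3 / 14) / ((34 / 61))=422196069 / 20468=20627.13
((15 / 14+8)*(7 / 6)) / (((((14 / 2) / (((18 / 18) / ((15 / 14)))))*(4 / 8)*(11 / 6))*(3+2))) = 254 / 825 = 0.31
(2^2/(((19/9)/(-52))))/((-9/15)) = 3120/19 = 164.21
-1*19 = -19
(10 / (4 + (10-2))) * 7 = 35 / 6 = 5.83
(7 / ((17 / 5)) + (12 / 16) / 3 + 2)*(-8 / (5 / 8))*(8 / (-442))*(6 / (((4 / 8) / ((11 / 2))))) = 65.88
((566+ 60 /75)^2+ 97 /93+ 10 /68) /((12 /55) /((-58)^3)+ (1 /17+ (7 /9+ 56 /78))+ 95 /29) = 37959144155862501 /570741171895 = 66508.51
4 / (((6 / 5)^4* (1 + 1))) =625 / 648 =0.96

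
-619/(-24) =619/24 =25.79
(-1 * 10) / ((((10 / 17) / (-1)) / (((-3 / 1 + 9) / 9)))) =34 / 3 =11.33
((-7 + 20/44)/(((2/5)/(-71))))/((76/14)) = 44730/209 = 214.02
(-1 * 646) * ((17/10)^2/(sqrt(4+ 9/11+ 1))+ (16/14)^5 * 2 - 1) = -31478934/16807 - 93347 * sqrt(11)/400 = -2646.96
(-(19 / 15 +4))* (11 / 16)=-869 / 240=-3.62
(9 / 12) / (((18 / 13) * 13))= 1 / 24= 0.04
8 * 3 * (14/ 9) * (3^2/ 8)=42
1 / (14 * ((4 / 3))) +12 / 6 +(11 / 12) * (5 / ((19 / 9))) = 4495 / 1064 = 4.22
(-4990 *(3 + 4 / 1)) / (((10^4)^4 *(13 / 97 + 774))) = -338821 / 75091000000000000000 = -0.00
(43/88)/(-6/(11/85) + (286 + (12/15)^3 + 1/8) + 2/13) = 69875/34381091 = 0.00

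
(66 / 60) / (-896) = -11 / 8960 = -0.00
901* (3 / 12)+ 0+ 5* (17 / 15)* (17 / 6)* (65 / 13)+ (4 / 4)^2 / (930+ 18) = 217231 / 711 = 305.53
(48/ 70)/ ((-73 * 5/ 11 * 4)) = -66/ 12775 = -0.01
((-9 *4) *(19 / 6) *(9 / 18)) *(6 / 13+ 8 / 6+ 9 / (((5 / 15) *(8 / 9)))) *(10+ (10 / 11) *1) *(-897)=197377605 / 11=17943418.64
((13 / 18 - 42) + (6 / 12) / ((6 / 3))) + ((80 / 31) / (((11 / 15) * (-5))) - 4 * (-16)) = 273367 / 12276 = 22.27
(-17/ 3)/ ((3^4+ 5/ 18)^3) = -33048/ 3131359847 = -0.00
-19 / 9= -2.11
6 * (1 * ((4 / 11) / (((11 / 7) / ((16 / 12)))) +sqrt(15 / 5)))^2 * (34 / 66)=7616 * sqrt(3) / 3993 +13866934 / 1449459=12.87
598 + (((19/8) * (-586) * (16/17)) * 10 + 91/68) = -12499.49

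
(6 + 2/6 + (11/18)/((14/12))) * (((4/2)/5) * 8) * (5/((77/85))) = 65280/539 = 121.11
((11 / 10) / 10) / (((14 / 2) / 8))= 22 / 175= 0.13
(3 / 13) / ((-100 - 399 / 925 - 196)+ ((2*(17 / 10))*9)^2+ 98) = 925 / 2957864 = 0.00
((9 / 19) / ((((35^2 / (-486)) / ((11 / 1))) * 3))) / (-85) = 16038 / 1978375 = 0.01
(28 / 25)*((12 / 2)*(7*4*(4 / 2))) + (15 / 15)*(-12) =9108 / 25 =364.32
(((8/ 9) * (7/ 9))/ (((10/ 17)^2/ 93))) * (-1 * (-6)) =250852/ 225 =1114.90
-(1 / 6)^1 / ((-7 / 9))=3 / 14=0.21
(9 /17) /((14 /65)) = 585 /238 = 2.46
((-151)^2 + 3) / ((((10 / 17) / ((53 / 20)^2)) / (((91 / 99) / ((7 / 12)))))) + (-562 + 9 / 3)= 3534506339 / 8250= 428425.01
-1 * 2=-2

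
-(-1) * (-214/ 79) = -214/ 79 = -2.71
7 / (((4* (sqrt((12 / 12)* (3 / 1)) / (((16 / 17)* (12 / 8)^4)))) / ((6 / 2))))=14.44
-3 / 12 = -1 / 4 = -0.25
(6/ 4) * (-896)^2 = 1204224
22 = 22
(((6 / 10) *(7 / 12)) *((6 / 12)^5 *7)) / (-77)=-7 / 7040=-0.00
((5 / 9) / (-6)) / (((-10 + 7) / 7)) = 35 / 162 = 0.22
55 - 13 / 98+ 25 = 7827 / 98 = 79.87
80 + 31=111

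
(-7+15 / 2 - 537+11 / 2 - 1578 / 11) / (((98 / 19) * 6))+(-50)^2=5343013 / 2156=2478.21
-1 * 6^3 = -216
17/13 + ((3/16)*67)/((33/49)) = 45671/2288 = 19.96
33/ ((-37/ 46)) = -1518/ 37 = -41.03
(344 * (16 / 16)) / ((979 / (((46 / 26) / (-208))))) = -989 / 330902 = -0.00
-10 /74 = -5 /37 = -0.14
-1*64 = -64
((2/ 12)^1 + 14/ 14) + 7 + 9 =103/ 6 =17.17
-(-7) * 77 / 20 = 539 / 20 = 26.95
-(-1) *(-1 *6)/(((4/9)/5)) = -135/2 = -67.50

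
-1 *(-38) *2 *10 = 760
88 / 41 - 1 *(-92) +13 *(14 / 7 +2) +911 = 43343 / 41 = 1057.15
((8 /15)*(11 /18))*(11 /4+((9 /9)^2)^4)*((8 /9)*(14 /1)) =1232 /81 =15.21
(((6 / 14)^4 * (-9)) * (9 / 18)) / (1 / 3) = -0.46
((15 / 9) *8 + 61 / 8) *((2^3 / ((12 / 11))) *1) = 5533 / 36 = 153.69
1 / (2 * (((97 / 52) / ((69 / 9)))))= 2.05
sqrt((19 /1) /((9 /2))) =sqrt(38) /3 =2.05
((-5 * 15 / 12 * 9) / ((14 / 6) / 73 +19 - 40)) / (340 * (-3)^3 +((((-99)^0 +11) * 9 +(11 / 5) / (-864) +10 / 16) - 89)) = -0.00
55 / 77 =5 / 7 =0.71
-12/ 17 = -0.71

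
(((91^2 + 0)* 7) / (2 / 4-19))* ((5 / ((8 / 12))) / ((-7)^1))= 124215 / 37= 3357.16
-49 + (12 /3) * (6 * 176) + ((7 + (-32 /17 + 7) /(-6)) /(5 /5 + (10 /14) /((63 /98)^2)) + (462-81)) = 34250713 /7514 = 4558.25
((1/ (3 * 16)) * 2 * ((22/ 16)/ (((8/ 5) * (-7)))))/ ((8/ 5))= -275/ 86016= -0.00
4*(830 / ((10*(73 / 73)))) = 332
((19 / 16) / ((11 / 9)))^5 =146211169851 / 168874213376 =0.87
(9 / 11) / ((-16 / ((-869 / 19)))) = 711 / 304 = 2.34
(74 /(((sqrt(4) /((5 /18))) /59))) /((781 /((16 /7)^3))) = 22353920 /2410947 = 9.27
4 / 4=1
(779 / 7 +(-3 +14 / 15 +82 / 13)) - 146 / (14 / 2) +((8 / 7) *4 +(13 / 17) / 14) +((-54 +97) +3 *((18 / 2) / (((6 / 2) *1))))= 7021631 / 46410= 151.30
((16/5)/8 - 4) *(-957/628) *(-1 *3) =-25839/1570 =-16.46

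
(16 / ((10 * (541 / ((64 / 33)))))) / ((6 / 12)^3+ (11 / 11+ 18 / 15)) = 4096 / 1660329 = 0.00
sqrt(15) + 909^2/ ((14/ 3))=sqrt(15) + 2478843/ 14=177064.09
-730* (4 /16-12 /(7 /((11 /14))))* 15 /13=1177125 /1274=923.96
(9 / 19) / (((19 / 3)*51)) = 9 / 6137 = 0.00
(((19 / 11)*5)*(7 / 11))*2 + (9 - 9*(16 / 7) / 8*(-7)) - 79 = -4962 / 121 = -41.01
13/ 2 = 6.50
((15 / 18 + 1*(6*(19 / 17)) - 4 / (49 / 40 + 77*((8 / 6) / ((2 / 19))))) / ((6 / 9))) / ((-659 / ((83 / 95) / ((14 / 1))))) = -7475630969 / 6984340512520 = -0.00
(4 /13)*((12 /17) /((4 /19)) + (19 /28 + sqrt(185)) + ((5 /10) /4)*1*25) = 6813 /3094 + 4*sqrt(185) /13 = 6.39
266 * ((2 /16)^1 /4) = 133 /16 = 8.31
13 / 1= 13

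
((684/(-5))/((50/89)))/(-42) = 5073/875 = 5.80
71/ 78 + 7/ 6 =27/ 13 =2.08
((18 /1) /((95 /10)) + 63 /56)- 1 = 307 /152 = 2.02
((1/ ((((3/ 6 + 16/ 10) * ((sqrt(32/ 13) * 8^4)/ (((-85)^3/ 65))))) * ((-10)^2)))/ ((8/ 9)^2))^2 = 439907195025/ 5603111255146496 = 0.00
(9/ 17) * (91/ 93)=273/ 527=0.52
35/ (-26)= -35/ 26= -1.35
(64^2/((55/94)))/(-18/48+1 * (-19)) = -3080192/8525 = -361.31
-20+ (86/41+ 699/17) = 23.22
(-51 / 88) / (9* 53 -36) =-17 / 12936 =-0.00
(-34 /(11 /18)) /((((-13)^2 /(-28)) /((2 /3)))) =11424 /1859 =6.15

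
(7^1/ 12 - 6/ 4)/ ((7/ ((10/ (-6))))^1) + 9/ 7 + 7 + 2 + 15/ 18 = 2857/ 252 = 11.34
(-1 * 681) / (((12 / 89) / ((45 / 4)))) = -909135 / 16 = -56820.94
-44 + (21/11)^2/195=-345913/7865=-43.98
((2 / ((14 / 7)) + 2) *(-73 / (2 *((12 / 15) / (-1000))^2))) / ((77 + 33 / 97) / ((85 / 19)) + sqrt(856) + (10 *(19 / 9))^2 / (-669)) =141922482477230493298828125 / 28930976832841592069 - 17076849178580192373046875 *sqrt(214) / 28930976832841592069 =-3729230.61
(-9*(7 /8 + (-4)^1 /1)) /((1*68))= 225 /544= 0.41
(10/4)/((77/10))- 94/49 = -859/539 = -1.59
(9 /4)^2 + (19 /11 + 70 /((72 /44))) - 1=76931 /1584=48.57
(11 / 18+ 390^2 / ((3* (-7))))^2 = 832698225529 / 15876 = 52450127.58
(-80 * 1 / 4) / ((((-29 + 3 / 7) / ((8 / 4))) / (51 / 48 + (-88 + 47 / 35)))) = -47933 / 400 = -119.83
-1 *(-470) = 470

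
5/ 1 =5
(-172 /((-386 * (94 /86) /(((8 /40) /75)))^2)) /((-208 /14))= 556549 /1203389474625000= 0.00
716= 716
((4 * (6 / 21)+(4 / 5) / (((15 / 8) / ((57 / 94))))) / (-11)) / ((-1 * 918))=524 / 3775275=0.00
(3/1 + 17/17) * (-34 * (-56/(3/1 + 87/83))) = 5644/3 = 1881.33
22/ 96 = 11/ 48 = 0.23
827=827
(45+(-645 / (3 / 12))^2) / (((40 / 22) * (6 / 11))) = 53695323 / 8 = 6711915.38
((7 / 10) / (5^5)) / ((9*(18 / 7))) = 49 / 5062500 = 0.00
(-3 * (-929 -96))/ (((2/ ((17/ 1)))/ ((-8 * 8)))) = -1672800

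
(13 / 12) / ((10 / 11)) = 143 / 120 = 1.19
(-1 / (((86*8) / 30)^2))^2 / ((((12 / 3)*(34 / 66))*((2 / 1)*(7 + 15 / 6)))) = 1670625 / 18092404293632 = 0.00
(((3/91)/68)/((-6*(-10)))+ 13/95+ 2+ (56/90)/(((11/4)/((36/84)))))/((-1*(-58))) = 0.04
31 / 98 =0.32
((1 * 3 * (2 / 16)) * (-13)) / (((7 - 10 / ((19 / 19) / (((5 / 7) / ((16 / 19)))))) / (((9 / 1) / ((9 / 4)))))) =1092 / 83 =13.16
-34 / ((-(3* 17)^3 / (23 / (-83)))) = -46 / 647649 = -0.00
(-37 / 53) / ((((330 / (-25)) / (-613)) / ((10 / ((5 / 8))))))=-518.72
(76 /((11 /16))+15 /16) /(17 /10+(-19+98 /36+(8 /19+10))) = -16775955 /625504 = -26.82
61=61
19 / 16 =1.19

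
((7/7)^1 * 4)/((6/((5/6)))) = 5/9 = 0.56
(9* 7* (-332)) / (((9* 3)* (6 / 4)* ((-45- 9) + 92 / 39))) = 10.00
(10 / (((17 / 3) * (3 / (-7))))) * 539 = -37730 / 17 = -2219.41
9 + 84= 93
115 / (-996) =-115 / 996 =-0.12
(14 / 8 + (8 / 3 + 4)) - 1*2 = 77 / 12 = 6.42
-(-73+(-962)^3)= 890277201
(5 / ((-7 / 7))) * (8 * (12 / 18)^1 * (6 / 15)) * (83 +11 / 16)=-892.67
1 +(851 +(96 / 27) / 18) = 69028 / 81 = 852.20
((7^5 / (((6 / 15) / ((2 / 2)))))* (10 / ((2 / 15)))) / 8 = 6302625 / 16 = 393914.06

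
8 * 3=24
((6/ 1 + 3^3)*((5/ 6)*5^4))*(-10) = -171875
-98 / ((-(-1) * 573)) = -98 / 573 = -0.17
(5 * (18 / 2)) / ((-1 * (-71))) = 45 / 71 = 0.63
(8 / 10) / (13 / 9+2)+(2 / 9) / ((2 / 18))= 346 / 155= 2.23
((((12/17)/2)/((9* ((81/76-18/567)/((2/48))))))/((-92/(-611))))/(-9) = -0.00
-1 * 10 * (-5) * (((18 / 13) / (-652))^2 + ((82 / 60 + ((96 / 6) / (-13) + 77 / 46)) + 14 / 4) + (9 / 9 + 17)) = 722187273055 / 619642218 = 1165.49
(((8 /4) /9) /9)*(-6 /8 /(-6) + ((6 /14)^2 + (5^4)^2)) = 51041707 /5292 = 9645.07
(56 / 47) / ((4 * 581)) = 2 / 3901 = 0.00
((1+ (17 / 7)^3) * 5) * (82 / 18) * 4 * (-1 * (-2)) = 957760 / 343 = 2792.30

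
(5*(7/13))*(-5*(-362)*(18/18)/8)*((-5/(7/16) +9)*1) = -76925/52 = -1479.33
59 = 59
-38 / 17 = -2.24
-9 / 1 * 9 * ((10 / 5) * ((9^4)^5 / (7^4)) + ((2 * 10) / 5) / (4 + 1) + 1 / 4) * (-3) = 118172508262033360198023 / 48020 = 2460901879675830074.93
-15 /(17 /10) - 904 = -15518 /17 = -912.82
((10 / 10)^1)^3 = 1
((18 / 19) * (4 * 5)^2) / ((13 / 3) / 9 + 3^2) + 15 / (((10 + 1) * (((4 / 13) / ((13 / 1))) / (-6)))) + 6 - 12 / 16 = -502377 / 1672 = -300.46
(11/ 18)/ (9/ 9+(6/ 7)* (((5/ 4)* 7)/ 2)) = 22/ 171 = 0.13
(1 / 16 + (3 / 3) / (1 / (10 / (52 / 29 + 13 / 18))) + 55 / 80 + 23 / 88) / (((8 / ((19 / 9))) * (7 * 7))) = 10948123 / 407639232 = 0.03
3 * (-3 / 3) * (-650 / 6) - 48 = 277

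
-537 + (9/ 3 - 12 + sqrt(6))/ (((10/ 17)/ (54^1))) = -6816/ 5 + 459 * sqrt(6)/ 5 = -1138.34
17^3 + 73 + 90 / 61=304236 / 61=4987.48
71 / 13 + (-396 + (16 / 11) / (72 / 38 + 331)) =-353228323 / 904475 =-390.53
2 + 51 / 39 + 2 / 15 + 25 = 5546 / 195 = 28.44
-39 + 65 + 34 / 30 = 407 / 15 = 27.13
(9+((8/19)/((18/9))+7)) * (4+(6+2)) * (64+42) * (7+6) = 5093088/19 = 268057.26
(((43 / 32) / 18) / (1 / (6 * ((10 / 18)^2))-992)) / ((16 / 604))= -162325 / 57108096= -0.00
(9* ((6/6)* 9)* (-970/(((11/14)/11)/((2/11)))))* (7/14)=-1099980/11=-99998.18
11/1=11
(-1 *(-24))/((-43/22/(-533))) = 6544.74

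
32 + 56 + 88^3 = 681560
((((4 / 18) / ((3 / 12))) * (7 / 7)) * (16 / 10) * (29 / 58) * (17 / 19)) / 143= 544 / 122265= 0.00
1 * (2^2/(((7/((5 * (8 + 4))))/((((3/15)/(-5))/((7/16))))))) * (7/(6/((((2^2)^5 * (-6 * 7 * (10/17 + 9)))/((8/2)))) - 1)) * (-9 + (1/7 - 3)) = -886636544/3407985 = -260.16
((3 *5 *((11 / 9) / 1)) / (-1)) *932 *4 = -205040 / 3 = -68346.67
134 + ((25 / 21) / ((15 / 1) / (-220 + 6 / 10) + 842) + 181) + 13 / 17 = 104115934297 / 329724843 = 315.77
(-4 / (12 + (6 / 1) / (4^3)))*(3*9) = -384 / 43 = -8.93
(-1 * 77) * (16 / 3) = -1232 / 3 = -410.67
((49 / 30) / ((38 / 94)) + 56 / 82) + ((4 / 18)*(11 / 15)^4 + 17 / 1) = 21.79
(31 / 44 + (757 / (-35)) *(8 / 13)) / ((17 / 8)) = -504718 / 85085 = -5.93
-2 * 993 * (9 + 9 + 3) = -41706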